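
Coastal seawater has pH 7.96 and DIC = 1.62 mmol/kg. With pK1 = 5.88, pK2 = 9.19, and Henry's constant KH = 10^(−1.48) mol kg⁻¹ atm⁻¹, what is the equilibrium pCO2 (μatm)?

α₀ = 1 / (1 + K1/[H⁺] + K1K2/[H⁺]²) = 1 / (1 + 10^+2.08 + 10^+0.85)
   = 1 / (1 + 120.23 + 7.0795) = 1/128.31 = 0.007794
[CO2*] = α₀ × DIC = 0.007794 × 1.62 = 0.01263 mmol/kg = 12.63 μmol/kg
pCO2 = [CO2*]/KH = 1.263×10^-5 / 3.311×10^-2 = 381 μatm

pCO2 = 381 μatm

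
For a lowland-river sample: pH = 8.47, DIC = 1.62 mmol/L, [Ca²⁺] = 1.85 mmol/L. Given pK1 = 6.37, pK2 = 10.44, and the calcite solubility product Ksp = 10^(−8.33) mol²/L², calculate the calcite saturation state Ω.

Ω = 6.74

α₂ = 1 / (1 + [H⁺]/K2 + [H⁺]²/(K1K2)) = 1 / (1 + 10^+1.97 + 10^-0.13)
   = 1 / (1 + 93.325 + 0.74131) = 1/95.067 = 0.01052
[CO3²⁻] = α₂ × DIC = 0.01052 × 1.62 = 0.01704 mmol/L = 17.04 μmol/L
Ksp = 10^(−8.33) = 4.677×10^-9
Ω = [Ca²⁺][CO3²⁻]/Ksp = (1.85×10^-3)(1.704×10^-5) / 4.677×10^-9 = 6.74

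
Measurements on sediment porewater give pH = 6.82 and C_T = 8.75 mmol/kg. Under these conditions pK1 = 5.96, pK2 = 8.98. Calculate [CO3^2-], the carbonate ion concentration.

α₂ = 1 / (1 + [H⁺]/K2 + [H⁺]²/(K1K2)) = 1 / (1 + 10^+2.16 + 10^+1.30)
   = 1 / (1 + 144.54 + 19.953) = 1/165.50 = 0.006042
[CO3²⁻] = α₂ × DIC = 0.006042 × 8.75 = 0.0529 mmol/kg

[CO3²⁻] = 0.0529 mmol/kg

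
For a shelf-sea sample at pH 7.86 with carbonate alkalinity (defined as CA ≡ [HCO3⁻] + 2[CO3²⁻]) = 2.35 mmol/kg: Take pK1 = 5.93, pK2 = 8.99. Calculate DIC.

DIC = 2.22 mmol/kg

CA = [HCO3⁻] + 2[CO3²⁻] = (α₁ + 2α₂)·DIC
At pH 7.86: [H⁺]/K1 = 10^-1.93 = 0.011749, K2/[H⁺] = 10^-1.13 = 0.074131
α₁ = 1/(1 + 0.011749 + 0.074131) = 1/1.0859 = 0.9209; α₂ = α₁·K2/[H⁺] = 0.06827
α₁ + 2α₂ = 1.0574
DIC = CA / (α₁ + 2α₂) = 2.35 / 1.0574 = 2.22 mmol/kg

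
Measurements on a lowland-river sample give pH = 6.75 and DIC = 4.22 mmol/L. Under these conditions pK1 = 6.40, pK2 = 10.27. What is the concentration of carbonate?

α₂ = 1 / (1 + [H⁺]/K2 + [H⁺]²/(K1K2)) = 1 / (1 + 10^+3.52 + 10^+3.17)
   = 1 / (1 + 3311.3 + 1479.1) = 1/4791.4 = 0.0002087
[CO3²⁻] = α₂ × DIC = 0.0002087 × 4.22 = 0.000881 mmol/L = 0.881 μmol/L

[CO3²⁻] = 0.881 μmol/L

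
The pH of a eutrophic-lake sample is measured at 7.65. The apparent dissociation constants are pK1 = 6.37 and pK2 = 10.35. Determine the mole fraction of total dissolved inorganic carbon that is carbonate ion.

α₂ = 0.00189

α₂ = 1 / (1 + [H⁺]/K2 + [H⁺]²/(K1K2)) = 1 / (1 + 10^+2.70 + 10^+1.42)
   = 1 / (1 + 501.19 + 26.303) = 1/528.49 = 0.001892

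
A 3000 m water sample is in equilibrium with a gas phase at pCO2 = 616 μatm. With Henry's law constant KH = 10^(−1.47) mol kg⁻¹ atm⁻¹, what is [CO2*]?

KH = 10^(−1.47) = 3.388×10^-2 mol kg⁻¹ atm⁻¹
[CO2*] = KH · pCO2 = 3.388×10^-2 × 616×10^-6 atm = 2.09×10^-5 mol/kg

[CO2*] = 20.9 μmol/kg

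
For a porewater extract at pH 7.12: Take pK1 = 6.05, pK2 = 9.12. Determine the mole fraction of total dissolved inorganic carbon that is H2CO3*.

α₀ = 1 / (1 + K1/[H⁺] + K1K2/[H⁺]²) = 1 / (1 + 10^+1.07 + 10^-0.93)
   = 1 / (1 + 11.749 + 0.11749) = 1/12.866 = 0.07772

α₀ = 0.0777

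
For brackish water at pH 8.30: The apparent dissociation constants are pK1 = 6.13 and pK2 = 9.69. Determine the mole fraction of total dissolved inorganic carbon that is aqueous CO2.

α₀ = 1 / (1 + K1/[H⁺] + K1K2/[H⁺]²) = 1 / (1 + 10^+2.17 + 10^+0.78)
   = 1 / (1 + 147.91 + 6.0256) = 1/154.94 = 0.006454

α₀ = 0.00645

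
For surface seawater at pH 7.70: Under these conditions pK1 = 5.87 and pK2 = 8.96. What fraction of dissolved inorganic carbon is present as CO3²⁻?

α₂ = 0.0514

α₂ = 1 / (1 + [H⁺]/K2 + [H⁺]²/(K1K2)) = 1 / (1 + 10^+1.26 + 10^-0.57)
   = 1 / (1 + 18.197 + 0.26915) = 1/19.466 = 0.05137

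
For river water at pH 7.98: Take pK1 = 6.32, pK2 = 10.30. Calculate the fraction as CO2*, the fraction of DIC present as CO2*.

α₀ = 1 / (1 + K1/[H⁺] + K1K2/[H⁺]²) = 1 / (1 + 10^+1.66 + 10^-0.66)
   = 1 / (1 + 45.709 + 0.21878) = 1/46.928 = 0.02131

α₀ = 0.0213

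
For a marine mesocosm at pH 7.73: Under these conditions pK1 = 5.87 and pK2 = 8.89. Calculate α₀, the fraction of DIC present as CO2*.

α₀ = 0.0127

α₀ = 1 / (1 + K1/[H⁺] + K1K2/[H⁺]²) = 1 / (1 + 10^+1.86 + 10^+0.70)
   = 1 / (1 + 72.444 + 5.0119) = 1/78.455 = 0.01275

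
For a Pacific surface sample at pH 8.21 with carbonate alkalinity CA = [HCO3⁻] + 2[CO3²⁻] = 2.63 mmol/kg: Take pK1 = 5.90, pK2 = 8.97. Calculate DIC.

CA = [HCO3⁻] + 2[CO3²⁻] = (α₁ + 2α₂)·DIC
At pH 8.21: [H⁺]/K1 = 10^-2.31 = 0.0048978, K2/[H⁺] = 10^-0.76 = 0.17378
α₁ = 1/(1 + 0.0048978 + 0.17378) = 1/1.1787 = 0.8484; α₂ = α₁·K2/[H⁺] = 0.1474
α₁ + 2α₂ = 1.1433
DIC = CA / (α₁ + 2α₂) = 2.63 / 1.1433 = 2.30 mmol/kg

DIC = 2.30 mmol/kg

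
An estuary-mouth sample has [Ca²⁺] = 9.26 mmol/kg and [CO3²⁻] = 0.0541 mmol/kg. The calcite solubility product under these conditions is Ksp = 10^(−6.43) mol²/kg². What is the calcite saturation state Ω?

Ω = 1.35

Ksp = 10^(−6.43) = 3.715×10^-7
Ω = [Ca²⁺][CO3²⁻]/Ksp = (9.26×10^-3)(0.0541×10^-3) / 3.715×10^-7 = 1.35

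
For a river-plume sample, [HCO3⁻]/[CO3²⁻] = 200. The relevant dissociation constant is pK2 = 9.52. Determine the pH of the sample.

From K2 = [H⁺][CO3²⁻]/[HCO3⁻]:  pH = pK2 − log₁₀([HCO3⁻]/[CO3²⁻])
log₁₀(200) = +2.301
pH = 9.52 − (+2.301) = 7.22

pH = 7.22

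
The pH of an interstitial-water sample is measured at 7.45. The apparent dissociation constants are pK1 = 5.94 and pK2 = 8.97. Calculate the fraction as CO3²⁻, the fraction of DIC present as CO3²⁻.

α₂ = 0.0285

α₂ = 1 / (1 + [H⁺]/K2 + [H⁺]²/(K1K2)) = 1 / (1 + 10^+1.52 + 10^+0.01)
   = 1 / (1 + 33.113 + 1.0233) = 1/35.136 = 0.02846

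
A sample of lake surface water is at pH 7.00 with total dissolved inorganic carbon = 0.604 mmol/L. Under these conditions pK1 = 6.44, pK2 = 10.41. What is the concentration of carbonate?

[CO3²⁻] = 0.184 μmol/L

α₂ = 1 / (1 + [H⁺]/K2 + [H⁺]²/(K1K2)) = 1 / (1 + 10^+3.41 + 10^+2.85)
   = 1 / (1 + 2570.4 + 707.95) = 1/3279.3 = 0.0003049
[CO3²⁻] = α₂ × DIC = 0.0003049 × 0.604 = 0.000184 mmol/L = 0.184 μmol/L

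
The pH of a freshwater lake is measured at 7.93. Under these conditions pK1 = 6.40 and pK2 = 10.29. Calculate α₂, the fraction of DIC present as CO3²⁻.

α₂ = 1 / (1 + [H⁺]/K2 + [H⁺]²/(K1K2)) = 1 / (1 + 10^+2.36 + 10^+0.83)
   = 1 / (1 + 229.09 + 6.7608) = 1/236.85 = 0.004222

α₂ = 0.00422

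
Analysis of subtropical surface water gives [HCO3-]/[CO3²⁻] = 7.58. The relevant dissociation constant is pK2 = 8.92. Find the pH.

pH = 8.04

From K2 = [H⁺][CO3²⁻]/[HCO3-]:  pH = pK2 − log₁₀([HCO3-]/[CO3²⁻])
log₁₀(7.58) = +0.880
pH = 8.92 − (+0.880) = 8.04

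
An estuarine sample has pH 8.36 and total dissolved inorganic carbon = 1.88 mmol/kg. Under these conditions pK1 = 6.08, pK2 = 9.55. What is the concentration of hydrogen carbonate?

[HCO3⁻] = 1.76 mmol/kg

α₁ = 1 / (1 + [H⁺]/K1 + K2/[H⁺]) = 1 / (1 + 10^-2.28 + 10^-1.19)
   = 1 / (1 + 0.0052481 + 0.064565) = 1/1.0698 = 0.9347
[HCO3⁻] = α₁ × DIC = 0.9347 × 1.88 = 1.76 mmol/kg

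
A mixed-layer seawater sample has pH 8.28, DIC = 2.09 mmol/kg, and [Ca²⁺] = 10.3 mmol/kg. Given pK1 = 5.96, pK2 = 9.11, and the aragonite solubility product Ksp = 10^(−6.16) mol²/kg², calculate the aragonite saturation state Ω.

Ω = 3.99

α₂ = 1 / (1 + [H⁺]/K2 + [H⁺]²/(K1K2)) = 1 / (1 + 10^+0.83 + 10^-1.49)
   = 1 / (1 + 6.7608 + 0.032359) = 1/7.7932 = 0.1283
[CO3²⁻] = α₂ × DIC = 0.1283 × 2.09 = 0.2682 mmol/kg
Ksp = 10^(−6.16) = 6.918×10^-7
Ω = [Ca²⁺][CO3²⁻]/Ksp = (10.3×10^-3)(2.682×10^-4) / 6.918×10^-7 = 3.99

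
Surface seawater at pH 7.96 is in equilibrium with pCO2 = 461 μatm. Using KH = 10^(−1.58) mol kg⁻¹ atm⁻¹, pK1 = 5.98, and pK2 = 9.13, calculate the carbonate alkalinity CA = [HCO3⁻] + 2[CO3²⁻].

CA = 1.31 mmol/kg

[CO2*] = KH · pCO2 = 10^(−1.58) × 461×10^-6 = 1.213×10^-5 mol/kg
α₀ = 1/(1 + K1/[H⁺] + K1K2/[H⁺]²) = 1/(1 + 10^+1.98 + 10^+0.81) = 0.009713
DIC = [CO2*]/α₀ = 1.213×10^-5 / 0.009713 = 1.248 mmol/kg
CA = (α₁ + 2α₂)·DIC = (0.9276 + 2×0.06271) × 1.248 = 1.31 mmol/kg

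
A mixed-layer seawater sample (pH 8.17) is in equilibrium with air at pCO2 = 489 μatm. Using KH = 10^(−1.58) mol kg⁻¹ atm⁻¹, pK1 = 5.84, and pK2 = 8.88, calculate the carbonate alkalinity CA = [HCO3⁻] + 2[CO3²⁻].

CA = 3.82 mmol/kg

[CO2*] = KH · pCO2 = 10^(−1.58) × 489×10^-6 = 1.286×10^-5 mol/kg
α₀ = 1/(1 + K1/[H⁺] + K1K2/[H⁺]²) = 1/(1 + 10^+2.33 + 10^+1.62) = 0.003899
DIC = [CO2*]/α₀ = 1.286×10^-5 / 0.003899 = 3.299 mmol/kg
CA = (α₁ + 2α₂)·DIC = (0.8336 + 2×0.1625) × 3.299 = 3.82 mmol/kg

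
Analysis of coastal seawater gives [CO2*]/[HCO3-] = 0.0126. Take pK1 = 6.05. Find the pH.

From K1 = [H⁺][HCO3-]/[CO2*]:  pH = pK1 − log₁₀([CO2*]/[HCO3-])
log₁₀(0.0126) = -1.900
pH = 6.05 − (-1.900) = 7.95

pH = 7.95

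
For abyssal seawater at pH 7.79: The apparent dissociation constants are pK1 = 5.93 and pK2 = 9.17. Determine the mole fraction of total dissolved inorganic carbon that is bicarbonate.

α₁ = 0.947

α₁ = 1 / (1 + [H⁺]/K1 + K2/[H⁺]) = 1 / (1 + 10^-1.86 + 10^-1.38)
   = 1 / (1 + 0.013804 + 0.041687) = 1/1.0555 = 0.9474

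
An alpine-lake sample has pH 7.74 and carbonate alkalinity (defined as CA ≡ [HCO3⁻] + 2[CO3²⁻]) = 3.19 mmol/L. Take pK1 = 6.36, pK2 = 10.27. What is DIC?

DIC = 3.31 mmol/L

CA = [HCO3⁻] + 2[CO3²⁻] = (α₁ + 2α₂)·DIC
At pH 7.74: [H⁺]/K1 = 10^-1.38 = 0.041687, K2/[H⁺] = 10^-2.53 = 0.0029512
α₁ = 1/(1 + 0.041687 + 0.0029512) = 1/1.0446 = 0.9573; α₂ = α₁·K2/[H⁺] = 0.002825
α₁ + 2α₂ = 0.9629
DIC = CA / (α₁ + 2α₂) = 3.19 / 0.9629 = 3.31 mmol/L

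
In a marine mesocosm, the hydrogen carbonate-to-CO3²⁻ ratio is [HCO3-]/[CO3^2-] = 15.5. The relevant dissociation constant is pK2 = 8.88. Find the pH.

From K2 = [H⁺][CO3^2-]/[HCO3-]:  pH = pK2 − log₁₀([HCO3-]/[CO3^2-])
log₁₀(15.5) = +1.190
pH = 8.88 − (+1.190) = 7.69

pH = 7.69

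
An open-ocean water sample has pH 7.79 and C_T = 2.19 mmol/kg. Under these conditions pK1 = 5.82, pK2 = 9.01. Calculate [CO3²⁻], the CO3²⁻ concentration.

[CO3²⁻] = 0.123 mmol/kg

α₂ = 1 / (1 + [H⁺]/K2 + [H⁺]²/(K1K2)) = 1 / (1 + 10^+1.22 + 10^-0.75)
   = 1 / (1 + 16.596 + 0.17783) = 1/17.774 = 0.05626
[CO3²⁻] = α₂ × DIC = 0.05626 × 2.19 = 0.123 mmol/kg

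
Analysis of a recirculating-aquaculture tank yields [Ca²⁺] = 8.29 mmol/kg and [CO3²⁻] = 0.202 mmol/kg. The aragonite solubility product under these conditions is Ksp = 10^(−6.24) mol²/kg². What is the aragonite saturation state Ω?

Ω = 2.91

Ksp = 10^(−6.24) = 5.754×10^-7
Ω = [Ca²⁺][CO3²⁻]/Ksp = (8.29×10^-3)(0.202×10^-3) / 5.754×10^-7 = 2.91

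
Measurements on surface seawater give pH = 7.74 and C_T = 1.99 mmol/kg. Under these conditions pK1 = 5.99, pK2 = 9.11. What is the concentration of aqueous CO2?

α₀ = 1 / (1 + K1/[H⁺] + K1K2/[H⁺]²) = 1 / (1 + 10^+1.75 + 10^+0.38)
   = 1 / (1 + 56.234 + 2.3988) = 1/59.633 = 0.01677
[CO2*] = α₀ × DIC = 0.01677 × 1.99 = 0.0334 mmol/kg

[CO2*] = 0.0334 mmol/kg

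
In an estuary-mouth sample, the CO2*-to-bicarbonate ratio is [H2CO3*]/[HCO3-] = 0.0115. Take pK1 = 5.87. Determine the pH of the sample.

From K1 = [H⁺][HCO3-]/[H2CO3*]:  pH = pK1 − log₁₀([H2CO3*]/[HCO3-])
log₁₀(0.0115) = -1.939
pH = 5.87 − (-1.939) = 7.81

pH = 7.81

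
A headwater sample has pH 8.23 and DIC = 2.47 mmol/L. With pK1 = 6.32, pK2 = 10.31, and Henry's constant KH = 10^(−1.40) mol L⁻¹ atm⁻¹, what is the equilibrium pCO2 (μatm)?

α₀ = 1 / (1 + K1/[H⁺] + K1K2/[H⁺]²) = 1 / (1 + 10^+1.91 + 10^-0.17)
   = 1 / (1 + 81.283 + 0.67608) = 1/82.959 = 0.01205
[CO2*] = α₀ × DIC = 0.01205 × 2.47 = 0.02977 mmol/L
pCO2 = [CO2*]/KH = 2.977×10^-5 / 3.981×10^-2 = 748 μatm

pCO2 = 748 μatm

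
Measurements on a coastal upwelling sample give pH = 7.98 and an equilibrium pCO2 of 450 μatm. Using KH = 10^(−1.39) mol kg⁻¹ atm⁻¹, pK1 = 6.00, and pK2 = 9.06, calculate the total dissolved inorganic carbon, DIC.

[CO2*] = KH · pCO2 = 10^(−1.39) × 450×10^-6 = 1.833×10^-5 mol/kg
α₀ = 1/(1 + K1/[H⁺] + K1K2/[H⁺]²) = 1/(1 + 10^+1.98 + 10^+0.90) = 0.009575
DIC = [CO2*]/α₀ = 1.833×10^-5 / 0.009575 = 1.91 mmol/kg

DIC = 1.91 mmol/kg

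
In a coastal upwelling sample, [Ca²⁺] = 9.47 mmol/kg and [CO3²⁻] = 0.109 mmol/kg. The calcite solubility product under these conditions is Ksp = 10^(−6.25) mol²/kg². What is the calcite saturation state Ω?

Ω = 1.84

Ksp = 10^(−6.25) = 5.623×10^-7
Ω = [Ca²⁺][CO3²⁻]/Ksp = (9.47×10^-3)(0.109×10^-3) / 5.623×10^-7 = 1.84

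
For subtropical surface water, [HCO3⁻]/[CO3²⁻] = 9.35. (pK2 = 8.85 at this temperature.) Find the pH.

pH = 7.88

From K2 = [H⁺][CO3²⁻]/[HCO3⁻]:  pH = pK2 − log₁₀([HCO3⁻]/[CO3²⁻])
log₁₀(9.35) = +0.971
pH = 8.85 − (+0.971) = 7.88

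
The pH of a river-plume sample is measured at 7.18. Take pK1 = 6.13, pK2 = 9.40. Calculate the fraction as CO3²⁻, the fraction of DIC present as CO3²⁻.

α₂ = 0.00550

α₂ = 1 / (1 + [H⁺]/K2 + [H⁺]²/(K1K2)) = 1 / (1 + 10^+2.22 + 10^+1.17)
   = 1 / (1 + 165.96 + 14.791) = 1/181.75 = 0.005502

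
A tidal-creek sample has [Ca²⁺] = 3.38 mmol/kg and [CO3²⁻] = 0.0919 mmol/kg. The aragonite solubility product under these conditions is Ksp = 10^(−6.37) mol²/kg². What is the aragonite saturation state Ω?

Ksp = 10^(−6.37) = 4.266×10^-7
Ω = [Ca²⁺][CO3²⁻]/Ksp = (3.38×10^-3)(0.0919×10^-3) / 4.266×10^-7 = 0.728

Ω = 0.728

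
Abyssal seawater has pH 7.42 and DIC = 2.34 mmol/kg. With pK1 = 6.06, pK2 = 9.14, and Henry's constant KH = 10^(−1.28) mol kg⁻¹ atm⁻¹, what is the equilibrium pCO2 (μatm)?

pCO2 = 1830 μatm

α₀ = 1 / (1 + K1/[H⁺] + K1K2/[H⁺]²) = 1 / (1 + 10^+1.36 + 10^-0.36)
   = 1 / (1 + 22.909 + 0.43652) = 1/24.345 = 0.04108
[CO2*] = α₀ × DIC = 0.04108 × 2.34 = 0.09612 mmol/kg
pCO2 = [CO2*]/KH = 9.612×10^-5 / 5.248×10^-2 = 1830 μatm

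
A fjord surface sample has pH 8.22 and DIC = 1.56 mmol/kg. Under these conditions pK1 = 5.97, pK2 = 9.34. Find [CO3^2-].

α₂ = 1 / (1 + [H⁺]/K2 + [H⁺]²/(K1K2)) = 1 / (1 + 10^+1.12 + 10^-1.13)
   = 1 / (1 + 13.183 + 0.074131) = 1/14.257 = 0.07014
[CO3²⁻] = α₂ × DIC = 0.07014 × 1.56 = 0.109 mmol/kg

[CO3²⁻] = 0.109 mmol/kg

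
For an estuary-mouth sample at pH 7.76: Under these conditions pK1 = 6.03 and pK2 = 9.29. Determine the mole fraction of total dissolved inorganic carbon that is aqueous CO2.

α₀ = 1 / (1 + K1/[H⁺] + K1K2/[H⁺]²) = 1 / (1 + 10^+1.73 + 10^+0.20)
   = 1 / (1 + 53.703 + 1.5849) = 1/56.288 = 0.01777

α₀ = 0.0178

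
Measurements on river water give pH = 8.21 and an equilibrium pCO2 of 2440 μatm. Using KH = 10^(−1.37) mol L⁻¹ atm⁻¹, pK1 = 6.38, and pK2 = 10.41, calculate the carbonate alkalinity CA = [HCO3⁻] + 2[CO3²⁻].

[CO2*] = KH · pCO2 = 10^(−1.37) × 2440×10^-6 = 1.041×10^-4 mol/L
α₀ = 1/(1 + K1/[H⁺] + K1K2/[H⁺]²) = 1/(1 + 10^+1.83 + 10^-0.37) = 0.01449
DIC = [CO2*]/α₀ = 1.041×10^-4 / 0.01449 = 7.186 mmol/L
CA = (α₁ + 2α₂)·DIC = (0.9793 + 2×0.006179) × 7.186 = 7.13 mmol/L

CA = 7.13 mmol/L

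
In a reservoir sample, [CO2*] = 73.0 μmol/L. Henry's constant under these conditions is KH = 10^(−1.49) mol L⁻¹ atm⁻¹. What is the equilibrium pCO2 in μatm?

KH = 10^(−1.49) = 3.236×10^-2 mol L⁻¹ atm⁻¹
pCO2 = [CO2*]/KH = 73.0×10^-6 / 3.236×10^-2 = 2.26×10^-3 atm = 2260 μatm

pCO2 = 2260 μatm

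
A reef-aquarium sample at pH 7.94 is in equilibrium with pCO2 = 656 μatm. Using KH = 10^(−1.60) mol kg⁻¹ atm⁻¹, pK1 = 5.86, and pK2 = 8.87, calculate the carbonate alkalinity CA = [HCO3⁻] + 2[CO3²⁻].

[CO2*] = KH · pCO2 = 10^(−1.60) × 656×10^-6 = 1.648×10^-5 mol/kg
α₀ = 1/(1 + K1/[H⁺] + K1K2/[H⁺]²) = 1/(1 + 10^+2.08 + 10^+1.15) = 0.007388
DIC = [CO2*]/α₀ = 1.648×10^-5 / 0.007388 = 2.230 mmol/kg
CA = (α₁ + 2α₂)·DIC = (0.8883 + 2×0.1044) × 2.230 = 2.45 mmol/kg

CA = 2.45 mmol/kg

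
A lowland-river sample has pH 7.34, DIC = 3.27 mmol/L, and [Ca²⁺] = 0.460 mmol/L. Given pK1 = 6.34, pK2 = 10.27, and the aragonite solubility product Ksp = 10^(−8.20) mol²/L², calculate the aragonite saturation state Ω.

Ω = 0.254

α₂ = 1 / (1 + [H⁺]/K2 + [H⁺]²/(K1K2)) = 1 / (1 + 10^+2.93 + 10^+1.93)
   = 1 / (1 + 851.14 + 85.114) = 1/937.25 = 0.001067
[CO3²⁻] = α₂ × DIC = 0.001067 × 3.27 = 0.003489 mmol/L = 3.489 μmol/L
Ksp = 10^(−8.20) = 6.310×10^-9
Ω = [Ca²⁺][CO3²⁻]/Ksp = (0.460×10^-3)(3.489×10^-6) / 6.310×10^-9 = 0.254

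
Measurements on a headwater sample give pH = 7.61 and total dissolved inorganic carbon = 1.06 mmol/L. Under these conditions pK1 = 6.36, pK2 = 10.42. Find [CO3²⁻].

[CO3²⁻] = 1.55 μmol/L

α₂ = 1 / (1 + [H⁺]/K2 + [H⁺]²/(K1K2)) = 1 / (1 + 10^+2.81 + 10^+1.56)
   = 1 / (1 + 645.65 + 36.308) = 1/682.96 = 0.001464
[CO3²⁻] = α₂ × DIC = 0.001464 × 1.06 = 0.00155 mmol/L = 1.55 μmol/L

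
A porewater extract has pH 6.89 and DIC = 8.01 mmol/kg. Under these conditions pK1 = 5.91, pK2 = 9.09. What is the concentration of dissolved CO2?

[CO2*] = 0.755 mmol/kg

α₀ = 1 / (1 + K1/[H⁺] + K1K2/[H⁺]²) = 1 / (1 + 10^+0.98 + 10^-1.22)
   = 1 / (1 + 9.5499 + 0.060256) = 1/10.610 = 0.09425
[CO2*] = α₀ × DIC = 0.09425 × 8.01 = 0.755 mmol/kg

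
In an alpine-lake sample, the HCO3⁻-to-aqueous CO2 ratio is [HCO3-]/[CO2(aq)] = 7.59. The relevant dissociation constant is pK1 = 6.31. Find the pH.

From K1 = [H⁺][HCO3-]/[CO2(aq)]:  pH = pK1 + log₁₀([HCO3-]/[CO2(aq)])
log₁₀(7.59) = +0.880
pH = 6.31 + (+0.880) = 7.19

pH = 7.19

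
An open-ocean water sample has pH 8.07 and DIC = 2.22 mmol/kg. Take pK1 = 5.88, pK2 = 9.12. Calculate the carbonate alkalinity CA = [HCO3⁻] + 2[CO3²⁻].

CA = 2.39 mmol/kg

CA = [HCO3⁻] + 2[CO3²⁻] = (α₁ + 2α₂)·DIC
At pH 8.07: [H⁺]/K1 = 10^-2.19 = 0.0064565, K2/[H⁺] = 10^-1.05 = 0.089125
α₁ = 1/(1 + 0.0064565 + 0.089125) = 1/1.0956 = 0.9128; α₂ = α₁·K2/[H⁺] = 0.08135
α₁ + 2α₂ = 1.0755
CA = 1.0755 × 2.22 = 2.39 mmol/kg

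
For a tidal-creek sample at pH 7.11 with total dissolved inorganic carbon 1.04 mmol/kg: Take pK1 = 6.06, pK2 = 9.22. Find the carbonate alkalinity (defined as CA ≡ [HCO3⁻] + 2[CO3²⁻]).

CA = [HCO3⁻] + 2[CO3²⁻] = (α₁ + 2α₂)·DIC
At pH 7.11: [H⁺]/K1 = 10^-1.05 = 0.089125, K2/[H⁺] = 10^-2.11 = 0.0077625
α₁ = 1/(1 + 0.089125 + 0.0077625) = 1/1.0969 = 0.9117; α₂ = α₁·K2/[H⁺] = 0.007077
α₁ + 2α₂ = 0.9258
CA = 0.9258 × 1.04 = 0.963 mmol/kg

CA = 0.963 mmol/kg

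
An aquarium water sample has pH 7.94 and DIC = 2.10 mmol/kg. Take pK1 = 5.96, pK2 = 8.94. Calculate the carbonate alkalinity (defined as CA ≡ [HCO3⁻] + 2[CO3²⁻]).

CA = [HCO3⁻] + 2[CO3²⁻] = (α₁ + 2α₂)·DIC
At pH 7.94: [H⁺]/K1 = 10^-1.98 = 0.010471, K2/[H⁺] = 10^-1.00 = 0.10000
α₁ = 1/(1 + 0.010471 + 0.10000) = 1/1.1105 = 0.9005; α₂ = α₁·K2/[H⁺] = 0.09005
α₁ + 2α₂ = 1.0806
CA = 1.0806 × 2.10 = 2.27 mmol/kg

CA = 2.27 mmol/kg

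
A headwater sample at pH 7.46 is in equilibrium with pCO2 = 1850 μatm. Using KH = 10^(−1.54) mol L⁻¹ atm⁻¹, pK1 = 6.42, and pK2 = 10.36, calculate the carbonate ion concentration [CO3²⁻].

[CO2*] = KH · pCO2 = 10^(−1.54) × 1850×10^-6 = 5.335×10^-5 mol/L
α₀ = 1/(1 + K1/[H⁺] + K1K2/[H⁺]²) = 1/(1 + 10^+1.04 + 10^-1.86) = 0.08348
DIC = [CO2*]/α₀ = 5.335×10^-5 / 0.08348 = 0.6391 mmol/L
[CO3²⁻] = α₂·DIC; α₂ = 0.001152, so [CO3²⁻] = 0.001152 × 0.6391 = 0.000736 mmol/L = 0.736 μmol/L

[CO3²⁻] = 0.736 μmol/L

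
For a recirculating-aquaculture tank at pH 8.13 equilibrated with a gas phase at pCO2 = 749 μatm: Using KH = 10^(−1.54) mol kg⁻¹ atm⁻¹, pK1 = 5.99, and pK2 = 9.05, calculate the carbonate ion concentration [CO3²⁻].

[CO3²⁻] = 0.358 mmol/kg

[CO2*] = KH · pCO2 = 10^(−1.54) × 749×10^-6 = 2.160×10^-5 mol/kg
α₀ = 1/(1 + K1/[H⁺] + K1K2/[H⁺]²) = 1/(1 + 10^+2.14 + 10^+1.22) = 0.006425
DIC = [CO2*]/α₀ = 2.160×10^-5 / 0.006425 = 3.362 mmol/kg
[CO3²⁻] = α₂·DIC; α₂ = 0.1066, so [CO3²⁻] = 0.1066 × 3.362 = 0.358 mmol/kg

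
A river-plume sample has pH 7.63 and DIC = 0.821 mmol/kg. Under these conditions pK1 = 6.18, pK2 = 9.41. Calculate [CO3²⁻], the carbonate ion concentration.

α₂ = 1 / (1 + [H⁺]/K2 + [H⁺]²/(K1K2)) = 1 / (1 + 10^+1.78 + 10^+0.33)
   = 1 / (1 + 60.256 + 2.1380) = 1/63.394 = 0.01577
[CO3²⁻] = α₂ × DIC = 0.01577 × 0.821 = 0.0130 mmol/kg = 13.0 μmol/kg

[CO3²⁻] = 13.0 μmol/kg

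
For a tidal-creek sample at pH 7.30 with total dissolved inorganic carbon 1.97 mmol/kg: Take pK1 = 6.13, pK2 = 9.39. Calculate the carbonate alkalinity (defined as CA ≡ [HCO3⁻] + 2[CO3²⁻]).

CA = 1.86 mmol/kg

CA = [HCO3⁻] + 2[CO3²⁻] = (α₁ + 2α₂)·DIC
At pH 7.30: [H⁺]/K1 = 10^-1.17 = 0.067608, K2/[H⁺] = 10^-2.09 = 0.0081283
α₁ = 1/(1 + 0.067608 + 0.0081283) = 1/1.0757 = 0.9296; α₂ = α₁·K2/[H⁺] = 0.007556
α₁ + 2α₂ = 0.9447
CA = 0.9447 × 1.97 = 1.86 mmol/kg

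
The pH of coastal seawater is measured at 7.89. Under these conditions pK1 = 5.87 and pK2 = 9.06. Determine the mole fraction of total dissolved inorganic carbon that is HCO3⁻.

α₁ = 1 / (1 + [H⁺]/K1 + K2/[H⁺]) = 1 / (1 + 10^-2.02 + 10^-1.17)
   = 1 / (1 + 0.0095499 + 0.067608) = 1/1.0772 = 0.9284

α₁ = 0.928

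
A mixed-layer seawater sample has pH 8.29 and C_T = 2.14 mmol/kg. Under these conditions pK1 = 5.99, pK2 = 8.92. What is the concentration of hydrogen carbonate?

α₁ = 1 / (1 + [H⁺]/K1 + K2/[H⁺]) = 1 / (1 + 10^-2.30 + 10^-0.63)
   = 1 / (1 + 0.0050119 + 0.23442) = 1/1.2394 = 0.8068
[HCO3⁻] = α₁ × DIC = 0.8068 × 2.14 = 1.73 mmol/kg

[HCO3⁻] = 1.73 mmol/kg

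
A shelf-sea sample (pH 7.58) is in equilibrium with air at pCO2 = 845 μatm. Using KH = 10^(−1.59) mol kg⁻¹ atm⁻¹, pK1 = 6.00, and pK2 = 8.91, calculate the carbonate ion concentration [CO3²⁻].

[CO3²⁻] = 0.0386 mmol/kg

[CO2*] = KH · pCO2 = 10^(−1.59) × 845×10^-6 = 2.172×10^-5 mol/kg
α₀ = 1/(1 + K1/[H⁺] + K1K2/[H⁺]²) = 1/(1 + 10^+1.58 + 10^+0.25) = 0.02451
DIC = [CO2*]/α₀ = 2.172×10^-5 / 0.02451 = 0.8861 mmol/kg
[CO3²⁻] = α₂·DIC; α₂ = 0.04359, so [CO3²⁻] = 0.04359 × 0.8861 = 0.0386 mmol/kg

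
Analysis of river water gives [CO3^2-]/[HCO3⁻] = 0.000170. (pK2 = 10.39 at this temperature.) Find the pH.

pH = 6.62

From K2 = [H⁺][CO3^2-]/[HCO3⁻]:  pH = pK2 + log₁₀([CO3^2-]/[HCO3⁻])
log₁₀(0.000170) = -3.770
pH = 10.39 + (-3.770) = 6.62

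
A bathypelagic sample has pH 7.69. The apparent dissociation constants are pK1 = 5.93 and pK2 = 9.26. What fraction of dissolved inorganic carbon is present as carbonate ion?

α₂ = 1 / (1 + [H⁺]/K2 + [H⁺]²/(K1K2)) = 1 / (1 + 10^+1.57 + 10^-0.19)
   = 1 / (1 + 37.154 + 0.64565) = 1/38.799 = 0.02577

α₂ = 0.0258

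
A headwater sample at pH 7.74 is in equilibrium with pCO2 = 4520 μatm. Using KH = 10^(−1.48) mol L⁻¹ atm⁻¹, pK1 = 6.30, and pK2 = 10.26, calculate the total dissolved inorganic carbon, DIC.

[CO2*] = KH · pCO2 = 10^(−1.48) × 4520×10^-6 = 1.497×10^-4 mol/L
α₀ = 1/(1 + K1/[H⁺] + K1K2/[H⁺]²) = 1/(1 + 10^+1.44 + 10^-1.08) = 0.03493
DIC = [CO2*]/α₀ = 1.497×10^-4 / 0.03493 = 4.28 mmol/L

DIC = 4.28 mmol/L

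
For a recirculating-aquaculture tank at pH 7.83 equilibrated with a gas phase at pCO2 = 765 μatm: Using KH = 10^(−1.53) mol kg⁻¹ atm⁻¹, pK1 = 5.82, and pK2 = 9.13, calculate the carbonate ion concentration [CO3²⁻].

[CO2*] = KH · pCO2 = 10^(−1.53) × 765×10^-6 = 2.258×10^-5 mol/kg
α₀ = 1/(1 + K1/[H⁺] + K1K2/[H⁺]²) = 1/(1 + 10^+2.01 + 10^+0.71) = 0.009220
DIC = [CO2*]/α₀ = 2.258×10^-5 / 0.009220 = 2.449 mmol/kg
[CO3²⁻] = α₂·DIC; α₂ = 0.04729, so [CO3²⁻] = 0.04729 × 2.449 = 0.116 mmol/kg

[CO3²⁻] = 0.116 mmol/kg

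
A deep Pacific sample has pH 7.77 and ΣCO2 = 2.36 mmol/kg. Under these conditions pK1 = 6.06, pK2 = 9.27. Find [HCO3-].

α₁ = 1 / (1 + [H⁺]/K1 + K2/[H⁺]) = 1 / (1 + 10^-1.71 + 10^-1.50)
   = 1 / (1 + 0.019498 + 0.031623) = 1/1.0511 = 0.9514
[HCO3⁻] = α₁ × DIC = 0.9514 × 2.36 = 2.25 mmol/kg

[HCO3⁻] = 2.25 mmol/kg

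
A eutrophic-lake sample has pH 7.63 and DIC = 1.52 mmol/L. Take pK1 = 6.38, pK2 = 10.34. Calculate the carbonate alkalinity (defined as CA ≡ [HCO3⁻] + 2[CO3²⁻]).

CA = 1.44 mmol/L

CA = [HCO3⁻] + 2[CO3²⁻] = (α₁ + 2α₂)·DIC
At pH 7.63: [H⁺]/K1 = 10^-1.25 = 0.056234, K2/[H⁺] = 10^-2.71 = 0.0019498
α₁ = 1/(1 + 0.056234 + 0.0019498) = 1/1.0582 = 0.9450; α₂ = α₁·K2/[H⁺] = 0.001843
α₁ + 2α₂ = 0.9487
CA = 0.9487 × 1.52 = 1.44 mmol/L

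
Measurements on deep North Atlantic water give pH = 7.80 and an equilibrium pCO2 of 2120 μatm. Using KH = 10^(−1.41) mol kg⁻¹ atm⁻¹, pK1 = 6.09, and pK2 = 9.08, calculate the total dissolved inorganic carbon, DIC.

DIC = 4.53 mmol/kg

[CO2*] = KH · pCO2 = 10^(−1.41) × 2120×10^-6 = 8.248×10^-5 mol/kg
α₀ = 1/(1 + K1/[H⁺] + K1K2/[H⁺]²) = 1/(1 + 10^+1.71 + 10^+0.43) = 0.01819
DIC = [CO2*]/α₀ = 8.248×10^-5 / 0.01819 = 4.53 mmol/kg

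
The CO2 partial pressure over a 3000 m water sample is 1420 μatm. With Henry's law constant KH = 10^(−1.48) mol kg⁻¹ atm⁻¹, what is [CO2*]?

KH = 10^(−1.48) = 3.311×10^-2 mol kg⁻¹ atm⁻¹
[CO2*] = KH · pCO2 = 3.311×10^-2 × 1420×10^-6 atm = 4.70×10^-5 mol/kg

[CO2*] = 47.0 μmol/kg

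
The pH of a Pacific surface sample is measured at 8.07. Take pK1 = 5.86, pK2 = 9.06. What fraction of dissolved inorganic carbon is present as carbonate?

α₂ = 0.0923

α₂ = 1 / (1 + [H⁺]/K2 + [H⁺]²/(K1K2)) = 1 / (1 + 10^+0.99 + 10^-1.22)
   = 1 / (1 + 9.7724 + 0.060256) = 1/10.833 = 0.09231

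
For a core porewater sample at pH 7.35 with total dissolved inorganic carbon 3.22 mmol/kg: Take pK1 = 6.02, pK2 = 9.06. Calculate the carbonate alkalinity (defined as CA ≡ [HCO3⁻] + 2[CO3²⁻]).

CA = [HCO3⁻] + 2[CO3²⁻] = (α₁ + 2α₂)·DIC
At pH 7.35: [H⁺]/K1 = 10^-1.33 = 0.046774, K2/[H⁺] = 10^-1.71 = 0.019498
α₁ = 1/(1 + 0.046774 + 0.019498) = 1/1.0663 = 0.9378; α₂ = α₁·K2/[H⁺] = 0.01829
α₁ + 2α₂ = 0.9744
CA = 0.9744 × 3.22 = 3.14 mmol/kg

CA = 3.14 mmol/kg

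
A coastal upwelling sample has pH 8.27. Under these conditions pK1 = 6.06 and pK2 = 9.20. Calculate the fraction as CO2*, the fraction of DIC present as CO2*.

α₀ = 1 / (1 + K1/[H⁺] + K1K2/[H⁺]²) = 1 / (1 + 10^+2.21 + 10^+1.28)
   = 1 / (1 + 162.18 + 19.055) = 1/182.24 = 0.005487

α₀ = 0.00549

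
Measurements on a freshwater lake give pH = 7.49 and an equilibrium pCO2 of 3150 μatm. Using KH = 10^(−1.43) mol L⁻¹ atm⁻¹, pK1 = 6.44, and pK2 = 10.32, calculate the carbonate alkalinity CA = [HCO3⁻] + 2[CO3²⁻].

[CO2*] = KH · pCO2 = 10^(−1.43) × 3150×10^-6 = 1.170×10^-4 mol/L
α₀ = 1/(1 + K1/[H⁺] + K1K2/[H⁺]²) = 1/(1 + 10^+1.05 + 10^-1.78) = 0.08172
DIC = [CO2*]/α₀ = 1.170×10^-4 / 0.08172 = 1.432 mmol/L
CA = (α₁ + 2α₂)·DIC = (0.9169 + 2×0.001356) × 1.432 = 1.32 mmol/L

CA = 1.32 mmol/L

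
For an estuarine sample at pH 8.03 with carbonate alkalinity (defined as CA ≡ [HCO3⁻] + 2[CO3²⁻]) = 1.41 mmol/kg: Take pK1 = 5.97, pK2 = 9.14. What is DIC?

CA = [HCO3⁻] + 2[CO3²⁻] = (α₁ + 2α₂)·DIC
At pH 8.03: [H⁺]/K1 = 10^-2.06 = 0.0087096, K2/[H⁺] = 10^-1.11 = 0.077625
α₁ = 1/(1 + 0.0087096 + 0.077625) = 1/1.0863 = 0.9205; α₂ = α₁·K2/[H⁺] = 0.07146
α₁ + 2α₂ = 1.0634
DIC = CA / (α₁ + 2α₂) = 1.41 / 1.0634 = 1.33 mmol/kg

DIC = 1.33 mmol/kg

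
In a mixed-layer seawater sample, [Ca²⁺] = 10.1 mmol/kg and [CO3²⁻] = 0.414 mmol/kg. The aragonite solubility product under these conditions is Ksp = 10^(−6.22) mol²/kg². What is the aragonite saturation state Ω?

Ksp = 10^(−6.22) = 6.026×10^-7
Ω = [Ca²⁺][CO3²⁻]/Ksp = (10.1×10^-3)(0.414×10^-3) / 6.026×10^-7 = 6.94

Ω = 6.94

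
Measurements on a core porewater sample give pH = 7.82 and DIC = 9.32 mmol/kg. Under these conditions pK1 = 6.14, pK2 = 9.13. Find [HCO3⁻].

[HCO3⁻] = 8.71 mmol/kg

α₁ = 1 / (1 + [H⁺]/K1 + K2/[H⁺]) = 1 / (1 + 10^-1.68 + 10^-1.31)
   = 1 / (1 + 0.020893 + 0.048978) = 1/1.0699 = 0.9347
[HCO3⁻] = α₁ × DIC = 0.9347 × 9.32 = 8.71 mmol/kg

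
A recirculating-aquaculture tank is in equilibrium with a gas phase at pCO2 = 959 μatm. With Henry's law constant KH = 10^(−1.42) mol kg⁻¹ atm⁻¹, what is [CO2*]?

KH = 10^(−1.42) = 3.802×10^-2 mol kg⁻¹ atm⁻¹
[CO2*] = KH · pCO2 = 3.802×10^-2 × 959×10^-6 atm = 3.65×10^-5 mol/kg

[CO2*] = 36.5 μmol/kg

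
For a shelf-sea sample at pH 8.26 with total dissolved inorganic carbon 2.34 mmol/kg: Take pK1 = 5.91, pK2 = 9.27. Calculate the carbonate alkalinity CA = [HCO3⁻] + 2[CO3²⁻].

CA = 2.54 mmol/kg

CA = [HCO3⁻] + 2[CO3²⁻] = (α₁ + 2α₂)·DIC
At pH 8.26: [H⁺]/K1 = 10^-2.35 = 0.0044668, K2/[H⁺] = 10^-1.01 = 0.097724
α₁ = 1/(1 + 0.0044668 + 0.097724) = 1/1.1022 = 0.9073; α₂ = α₁·K2/[H⁺] = 0.08866
α₁ + 2α₂ = 1.0846
CA = 1.0846 × 2.34 = 2.54 mmol/kg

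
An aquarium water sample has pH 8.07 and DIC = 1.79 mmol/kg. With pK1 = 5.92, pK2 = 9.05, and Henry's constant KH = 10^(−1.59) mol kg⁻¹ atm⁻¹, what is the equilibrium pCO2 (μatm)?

pCO2 = 443 μatm

α₀ = 1 / (1 + K1/[H⁺] + K1K2/[H⁺]²) = 1 / (1 + 10^+2.15 + 10^+1.17)
   = 1 / (1 + 141.25 + 14.791) = 1/157.04 = 0.006368
[CO2*] = α₀ × DIC = 0.006368 × 1.79 = 0.01140 mmol/kg = 11.40 μmol/kg
pCO2 = [CO2*]/KH = 1.140×10^-5 / 2.570×10^-2 = 443 μatm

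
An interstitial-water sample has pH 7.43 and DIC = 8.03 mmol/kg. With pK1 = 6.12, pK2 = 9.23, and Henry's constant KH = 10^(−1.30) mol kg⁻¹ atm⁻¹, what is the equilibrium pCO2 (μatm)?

pCO2 = 7370 μatm

α₀ = 1 / (1 + K1/[H⁺] + K1K2/[H⁺]²) = 1 / (1 + 10^+1.31 + 10^-0.49)
   = 1 / (1 + 20.417 + 0.32359) = 1/21.741 = 0.04600
[CO2*] = α₀ × DIC = 0.04600 × 8.03 = 0.3693 mmol/kg
pCO2 = [CO2*]/KH = 3.693×10^-4 / 5.012×10^-2 = 7370 μatm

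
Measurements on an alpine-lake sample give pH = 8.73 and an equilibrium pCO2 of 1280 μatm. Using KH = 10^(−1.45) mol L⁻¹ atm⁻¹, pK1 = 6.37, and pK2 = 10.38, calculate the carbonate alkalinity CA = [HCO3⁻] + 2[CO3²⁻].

[CO2*] = KH · pCO2 = 10^(−1.45) × 1280×10^-6 = 4.542×10^-5 mol/L
α₀ = 1/(1 + K1/[H⁺] + K1K2/[H⁺]²) = 1/(1 + 10^+2.36 + 10^+0.71) = 0.004251
DIC = [CO2*]/α₀ = 4.542×10^-5 / 0.004251 = 10.68 mmol/L
CA = (α₁ + 2α₂)·DIC = (0.9739 + 2×0.02180) × 10.68 = 10.9 mmol/L

CA = 10.9 mmol/L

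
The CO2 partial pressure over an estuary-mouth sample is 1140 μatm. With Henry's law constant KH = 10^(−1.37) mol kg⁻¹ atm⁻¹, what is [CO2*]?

KH = 10^(−1.37) = 4.266×10^-2 mol kg⁻¹ atm⁻¹
[CO2*] = KH · pCO2 = 4.266×10^-2 × 1140×10^-6 atm = 4.86×10^-5 mol/kg

[CO2*] = 48.6 μmol/kg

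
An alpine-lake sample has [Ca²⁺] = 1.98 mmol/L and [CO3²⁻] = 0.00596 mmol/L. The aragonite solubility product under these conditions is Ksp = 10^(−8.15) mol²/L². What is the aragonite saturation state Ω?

Ksp = 10^(−8.15) = 7.079×10^-9
Ω = [Ca²⁺][CO3²⁻]/Ksp = (1.98×10^-3)(0.00596×10^-3) / 7.079×10^-9 = 1.67

Ω = 1.67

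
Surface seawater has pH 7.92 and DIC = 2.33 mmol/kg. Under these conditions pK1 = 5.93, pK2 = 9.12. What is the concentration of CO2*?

α₀ = 1 / (1 + K1/[H⁺] + K1K2/[H⁺]²) = 1 / (1 + 10^+1.99 + 10^+0.79)
   = 1 / (1 + 97.724 + 6.1660) = 1/104.89 = 0.009534
[CO2*] = α₀ × DIC = 0.009534 × 2.33 = 0.0222 mmol/kg

[CO2*] = 0.0222 mmol/kg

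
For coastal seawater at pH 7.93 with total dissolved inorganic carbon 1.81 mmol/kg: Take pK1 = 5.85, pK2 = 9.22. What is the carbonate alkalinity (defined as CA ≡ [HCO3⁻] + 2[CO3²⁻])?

CA = [HCO3⁻] + 2[CO3²⁻] = (α₁ + 2α₂)·DIC
At pH 7.93: [H⁺]/K1 = 10^-2.08 = 0.0083176, K2/[H⁺] = 10^-1.29 = 0.051286
α₁ = 1/(1 + 0.0083176 + 0.051286) = 1/1.0596 = 0.9437; α₂ = α₁·K2/[H⁺] = 0.04840
α₁ + 2α₂ = 1.0406
CA = 1.0406 × 1.81 = 1.88 mmol/kg

CA = 1.88 mmol/kg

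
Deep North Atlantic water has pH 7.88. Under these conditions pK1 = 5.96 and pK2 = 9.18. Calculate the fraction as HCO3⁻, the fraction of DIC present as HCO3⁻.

α₁ = 0.941

α₁ = 1 / (1 + [H⁺]/K1 + K2/[H⁺]) = 1 / (1 + 10^-1.92 + 10^-1.30)
   = 1 / (1 + 0.012023 + 0.050119) = 1/1.0621 = 0.9415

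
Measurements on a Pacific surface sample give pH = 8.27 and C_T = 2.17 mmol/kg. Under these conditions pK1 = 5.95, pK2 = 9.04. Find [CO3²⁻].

α₂ = 1 / (1 + [H⁺]/K2 + [H⁺]²/(K1K2)) = 1 / (1 + 10^+0.77 + 10^-1.55)
   = 1 / (1 + 5.8884 + 0.028184) = 1/6.9166 = 0.1446
[CO3²⁻] = α₂ × DIC = 0.1446 × 2.17 = 0.314 mmol/kg

[CO3²⁻] = 0.314 mmol/kg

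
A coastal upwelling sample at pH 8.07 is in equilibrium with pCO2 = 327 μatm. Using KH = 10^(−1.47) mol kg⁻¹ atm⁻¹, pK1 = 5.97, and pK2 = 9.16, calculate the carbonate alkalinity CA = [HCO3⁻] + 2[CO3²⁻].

[CO2*] = KH · pCO2 = 10^(−1.47) × 327×10^-6 = 1.108×10^-5 mol/kg
α₀ = 1/(1 + K1/[H⁺] + K1K2/[H⁺]²) = 1/(1 + 10^+2.10 + 10^+1.01) = 0.007293
DIC = [CO2*]/α₀ = 1.108×10^-5 / 0.007293 = 1.519 mmol/kg
CA = (α₁ + 2α₂)·DIC = (0.9181 + 2×0.07462) × 1.519 = 1.62 mmol/kg

CA = 1.62 mmol/kg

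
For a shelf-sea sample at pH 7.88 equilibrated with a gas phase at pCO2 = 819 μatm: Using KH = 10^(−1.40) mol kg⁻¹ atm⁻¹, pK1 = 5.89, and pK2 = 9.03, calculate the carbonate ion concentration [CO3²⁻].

[CO3²⁻] = 0.226 mmol/kg

[CO2*] = KH · pCO2 = 10^(−1.40) × 819×10^-6 = 3.260×10^-5 mol/kg
α₀ = 1/(1 + K1/[H⁺] + K1K2/[H⁺]²) = 1/(1 + 10^+1.99 + 10^+0.84) = 0.009466
DIC = [CO2*]/α₀ = 3.260×10^-5 / 0.009466 = 3.444 mmol/kg
[CO3²⁻] = α₂·DIC; α₂ = 0.06549, so [CO3²⁻] = 0.06549 × 3.444 = 0.226 mmol/kg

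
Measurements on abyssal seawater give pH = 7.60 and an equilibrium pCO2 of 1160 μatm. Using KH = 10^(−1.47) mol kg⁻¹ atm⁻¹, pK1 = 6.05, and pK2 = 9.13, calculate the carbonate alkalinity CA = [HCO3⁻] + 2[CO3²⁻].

[CO2*] = KH · pCO2 = 10^(−1.47) × 1160×10^-6 = 3.931×10^-5 mol/kg
α₀ = 1/(1 + K1/[H⁺] + K1K2/[H⁺]²) = 1/(1 + 10^+1.55 + 10^+0.02) = 0.02665
DIC = [CO2*]/α₀ = 3.931×10^-5 / 0.02665 = 1.475 mmol/kg
CA = (α₁ + 2α₂)·DIC = (0.9455 + 2×0.02790) × 1.475 = 1.48 mmol/kg

CA = 1.48 mmol/kg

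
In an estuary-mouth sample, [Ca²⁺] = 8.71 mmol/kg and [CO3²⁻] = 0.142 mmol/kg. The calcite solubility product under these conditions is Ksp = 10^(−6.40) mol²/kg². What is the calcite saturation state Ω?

Ω = 3.11

Ksp = 10^(−6.40) = 3.981×10^-7
Ω = [Ca²⁺][CO3²⁻]/Ksp = (8.71×10^-3)(0.142×10^-3) / 3.981×10^-7 = 3.11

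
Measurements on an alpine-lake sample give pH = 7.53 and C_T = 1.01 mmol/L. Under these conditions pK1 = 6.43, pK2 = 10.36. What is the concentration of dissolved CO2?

[CO2*] = 0.0742 mmol/L

α₀ = 1 / (1 + K1/[H⁺] + K1K2/[H⁺]²) = 1 / (1 + 10^+1.10 + 10^-1.73)
   = 1 / (1 + 12.589 + 0.018621) = 1/13.608 = 0.07349
[CO2*] = α₀ × DIC = 0.07349 × 1.01 = 0.0742 mmol/L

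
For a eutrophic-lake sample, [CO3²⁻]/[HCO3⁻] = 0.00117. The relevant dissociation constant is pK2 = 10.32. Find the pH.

pH = 7.39

From K2 = [H⁺][CO3²⁻]/[HCO3⁻]:  pH = pK2 + log₁₀([CO3²⁻]/[HCO3⁻])
log₁₀(0.00117) = -2.932
pH = 10.32 + (-2.932) = 7.39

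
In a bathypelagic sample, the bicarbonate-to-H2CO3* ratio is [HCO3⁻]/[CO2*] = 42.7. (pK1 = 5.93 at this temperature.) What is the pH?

From K1 = [H⁺][HCO3⁻]/[CO2*]:  pH = pK1 + log₁₀([HCO3⁻]/[CO2*])
log₁₀(42.7) = +1.630
pH = 5.93 + (+1.630) = 7.56

pH = 7.56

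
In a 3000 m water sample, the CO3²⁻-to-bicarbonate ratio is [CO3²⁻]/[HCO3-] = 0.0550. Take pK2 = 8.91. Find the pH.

pH = 7.65

From K2 = [H⁺][CO3²⁻]/[HCO3-]:  pH = pK2 + log₁₀([CO3²⁻]/[HCO3-])
log₁₀(0.0550) = -1.260
pH = 8.91 + (-1.260) = 7.65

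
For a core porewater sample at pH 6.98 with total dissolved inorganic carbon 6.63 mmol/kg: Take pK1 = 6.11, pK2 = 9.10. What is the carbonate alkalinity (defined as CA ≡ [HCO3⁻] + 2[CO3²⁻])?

CA = 5.89 mmol/kg

CA = [HCO3⁻] + 2[CO3²⁻] = (α₁ + 2α₂)·DIC
At pH 6.98: [H⁺]/K1 = 10^-0.87 = 0.13490, K2/[H⁺] = 10^-2.12 = 0.0075858
α₁ = 1/(1 + 0.13490 + 0.0075858) = 1/1.1425 = 0.8753; α₂ = α₁·K2/[H⁺] = 0.006640
α₁ + 2α₂ = 0.8886
CA = 0.8886 × 6.63 = 5.89 mmol/kg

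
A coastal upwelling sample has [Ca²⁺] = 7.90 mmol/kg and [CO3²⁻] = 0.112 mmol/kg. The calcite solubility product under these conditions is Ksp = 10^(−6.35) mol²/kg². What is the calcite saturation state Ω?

Ω = 1.98

Ksp = 10^(−6.35) = 4.467×10^-7
Ω = [Ca²⁺][CO3²⁻]/Ksp = (7.90×10^-3)(0.112×10^-3) / 4.467×10^-7 = 1.98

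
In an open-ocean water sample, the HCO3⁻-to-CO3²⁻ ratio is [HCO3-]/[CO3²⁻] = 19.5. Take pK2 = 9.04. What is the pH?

From K2 = [H⁺][CO3²⁻]/[HCO3-]:  pH = pK2 − log₁₀([HCO3-]/[CO3²⁻])
log₁₀(19.5) = +1.290
pH = 9.04 − (+1.290) = 7.75

pH = 7.75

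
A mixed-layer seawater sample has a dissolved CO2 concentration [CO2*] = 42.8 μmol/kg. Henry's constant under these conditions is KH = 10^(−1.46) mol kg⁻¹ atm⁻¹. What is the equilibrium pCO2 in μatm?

pCO2 = 1230 μatm

KH = 10^(−1.46) = 3.467×10^-2 mol kg⁻¹ atm⁻¹
pCO2 = [CO2*]/KH = 42.8×10^-6 / 3.467×10^-2 = 1.23×10^-3 atm = 1230 μatm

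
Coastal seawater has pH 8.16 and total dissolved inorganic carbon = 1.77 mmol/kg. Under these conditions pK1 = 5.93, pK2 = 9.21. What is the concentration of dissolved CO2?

[CO2*] = 9.52 μmol/kg

α₀ = 1 / (1 + K1/[H⁺] + K1K2/[H⁺]²) = 1 / (1 + 10^+2.23 + 10^+1.18)
   = 1 / (1 + 169.82 + 15.136) = 1/185.96 = 0.005378
[CO2*] = α₀ × DIC = 0.005378 × 1.77 = 0.00952 mmol/kg = 9.52 μmol/kg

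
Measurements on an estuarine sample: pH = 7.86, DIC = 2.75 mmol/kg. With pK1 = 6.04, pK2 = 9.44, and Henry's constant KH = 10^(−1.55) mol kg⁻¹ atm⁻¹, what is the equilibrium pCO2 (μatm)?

pCO2 = 1420 μatm

α₀ = 1 / (1 + K1/[H⁺] + K1K2/[H⁺]²) = 1 / (1 + 10^+1.82 + 10^+0.24)
   = 1 / (1 + 66.069 + 1.7378) = 1/68.807 = 0.01453
[CO2*] = α₀ × DIC = 0.01453 × 2.75 = 0.03997 mmol/kg
pCO2 = [CO2*]/KH = 3.997×10^-5 / 2.818×10^-2 = 1420 μatm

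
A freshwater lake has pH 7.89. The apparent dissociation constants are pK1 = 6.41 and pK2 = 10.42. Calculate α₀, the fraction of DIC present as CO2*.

α₀ = 0.0320

α₀ = 1 / (1 + K1/[H⁺] + K1K2/[H⁺]²) = 1 / (1 + 10^+1.48 + 10^-1.05)
   = 1 / (1 + 30.200 + 0.089125) = 1/31.289 = 0.03196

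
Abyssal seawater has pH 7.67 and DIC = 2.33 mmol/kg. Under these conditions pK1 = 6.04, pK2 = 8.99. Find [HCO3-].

[HCO3⁻] = 2.17 mmol/kg

α₁ = 1 / (1 + [H⁺]/K1 + K2/[H⁺]) = 1 / (1 + 10^-1.63 + 10^-1.32)
   = 1 / (1 + 0.023442 + 0.047863) = 1/1.0713 = 0.9334
[HCO3⁻] = α₁ × DIC = 0.9334 × 2.33 = 2.17 mmol/kg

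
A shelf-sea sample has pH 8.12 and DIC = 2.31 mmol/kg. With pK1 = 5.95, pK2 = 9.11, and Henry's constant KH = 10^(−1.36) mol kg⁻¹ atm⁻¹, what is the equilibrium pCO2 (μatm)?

α₀ = 1 / (1 + K1/[H⁺] + K1K2/[H⁺]²) = 1 / (1 + 10^+2.17 + 10^+1.18)
   = 1 / (1 + 147.91 + 15.136) = 1/164.05 = 0.006096
[CO2*] = α₀ × DIC = 0.006096 × 2.31 = 0.01408 mmol/kg = 14.08 μmol/kg
pCO2 = [CO2*]/KH = 1.408×10^-5 / 4.365×10^-2 = 323 μatm

pCO2 = 323 μatm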